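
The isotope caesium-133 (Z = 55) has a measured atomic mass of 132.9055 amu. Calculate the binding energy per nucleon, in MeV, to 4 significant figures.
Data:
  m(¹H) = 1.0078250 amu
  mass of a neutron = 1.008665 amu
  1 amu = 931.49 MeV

Σm = 55·m(¹H) + 78·m_n = 55.4303750 + 78.675870 = 134.1062450 amu
Mass defect Δm = 134.1062450 − 132.9055 = 1.2007450 amu
Binding energy = Δm·c² = 1.2007450 × 931.49 MeV/amu = 1118.48 MeV
Dividing by A = 133 gives 8.410 MeV per nucleon.

8.410 MeV/nucleon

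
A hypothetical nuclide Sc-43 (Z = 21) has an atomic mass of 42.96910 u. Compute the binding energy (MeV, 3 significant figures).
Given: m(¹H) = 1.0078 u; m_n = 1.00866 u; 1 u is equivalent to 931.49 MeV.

The nucleus contains 21 protons and 43 − 21 = 22 neutrons.
Mass of separated nucleons = 21(1.0078) + 22(1.00866) = 21.1638 + 22.19052 = 43.35432 u
Δm = 43.35432 − 42.96910 = 0.38522 u
Binding energy = Δm·c² = 0.38522 × 931.49 MeV/u = 358.829 MeV

359 MeV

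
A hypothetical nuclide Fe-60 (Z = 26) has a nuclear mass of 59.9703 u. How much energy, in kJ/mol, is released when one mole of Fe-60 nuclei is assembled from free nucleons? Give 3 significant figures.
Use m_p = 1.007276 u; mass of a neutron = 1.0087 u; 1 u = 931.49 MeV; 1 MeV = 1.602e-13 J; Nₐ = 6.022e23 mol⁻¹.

Mass of separated nucleons = 26(1.007276) + 34(1.0087) = 26.189176 + 34.2958 = 60.484976 u
Mass defect Δm = 60.484976 − 59.9703 = 0.514676 u
Binding energy = Δm·c² = 0.514676 × 931.49 MeV/u = 479.416 MeV
Per nucleus in joules: 479.416 MeV × 1.602e-13 J/MeV = 7.6802e-11 J
Per mole: 7.6802e-11 J × 6.022e23 mol⁻¹ = 4.6250e+13 J/mol

4.63e+10 kJ/mol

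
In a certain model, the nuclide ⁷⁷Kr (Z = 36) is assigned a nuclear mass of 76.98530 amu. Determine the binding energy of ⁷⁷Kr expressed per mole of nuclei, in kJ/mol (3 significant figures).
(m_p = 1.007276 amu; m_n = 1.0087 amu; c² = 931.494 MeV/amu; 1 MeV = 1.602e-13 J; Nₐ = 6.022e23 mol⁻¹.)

5.69e+10 kJ/mol

Z = 36, so N = A − Z = 77 − 36 = 41.
Total constituent mass: 36 × 1.007276 + 41 × 1.0087 = 77.618636 amu
Mass defect Δm = 77.618636 − 76.98530 = 0.633336 amu
Binding energy = Δm·c² = 0.633336 × 931.494 MeV/amu = 589.949 MeV
Per nucleus in joules: 589.949 MeV × 1.602e-13 J/MeV = 9.4510e-11 J
Per mole: 9.4510e-11 J × 6.022e23 mol⁻¹ = 5.6914e+13 J/mol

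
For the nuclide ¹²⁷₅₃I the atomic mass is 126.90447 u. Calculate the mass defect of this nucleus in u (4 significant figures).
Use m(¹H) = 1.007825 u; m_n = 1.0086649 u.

1.151 u

Z = 53, so N = A − Z = 127 − 53 = 74.
Mass of separated nucleons = 53(1.007825) + 74(1.0086649) = 53.414725 + 74.6412026 = 128.0559276 u
The mass defect is 128.0559276 − 126.90447 = 1.1514576 u.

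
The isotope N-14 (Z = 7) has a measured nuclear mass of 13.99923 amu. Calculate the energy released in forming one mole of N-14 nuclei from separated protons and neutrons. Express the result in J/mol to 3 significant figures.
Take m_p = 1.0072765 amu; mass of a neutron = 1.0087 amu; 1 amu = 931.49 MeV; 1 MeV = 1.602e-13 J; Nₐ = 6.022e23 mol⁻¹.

1.01e+13 J/mol

Z = 7, so N = A − Z = 14 − 7 = 7.
Mass of separated nucleons = 7(1.0072765) + 7(1.0087) = 7.0509355 + 7.0609 = 14.1118355 amu
Mass defect Δm = 14.1118355 − 13.99923 = 0.1126055 amu
E_B = 0.1126055 × 931.49 = 104.891 MeV
Per nucleus in joules: 104.891 MeV × 1.602e-13 J/MeV = 1.6804e-11 J
Per mole: 1.6804e-11 J × 6.022e23 mol⁻¹ = 1.0119e+13 J/mol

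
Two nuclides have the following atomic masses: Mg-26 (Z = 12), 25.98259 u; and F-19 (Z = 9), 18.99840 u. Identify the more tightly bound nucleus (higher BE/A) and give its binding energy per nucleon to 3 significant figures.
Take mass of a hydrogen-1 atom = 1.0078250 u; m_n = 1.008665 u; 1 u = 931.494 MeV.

Mg-26: Σm = 12(1.0078250) + 14(1.008665) = 26.2152100 u; Δm = 0.2326200 u; E_B = 216.68 MeV; E_B/A = 8.334 MeV
F-19: Σm = 9(1.0078250) + 10(1.008665) = 19.1570750 u; Δm = 0.1586750 u; E_B = 147.80 MeV; E_B/A = 7.779 MeV
Mg-26 has the higher binding energy per nucleon, so it is the more tightly bound nucleus.

Mg-26; 8.33 MeV/nucleon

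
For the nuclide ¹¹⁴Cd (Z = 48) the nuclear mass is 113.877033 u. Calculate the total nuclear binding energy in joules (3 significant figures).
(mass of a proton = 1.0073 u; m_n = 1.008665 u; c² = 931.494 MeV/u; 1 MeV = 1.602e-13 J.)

Z = 48, so N = A − Z = 114 − 48 = 66.
Σm = 48·m_p + 66·m_n = 48.3504 + 66.571890 = 114.922290 u
Mass defect Δm = 114.922290 − 113.877033 = 1.045257 u
E_B = 1.045257 × 931.494 = 973.651 MeV
In joules: 973.651 MeV × 1.602e-13 J/MeV = 1.5598e-10 J

1.56e-10 J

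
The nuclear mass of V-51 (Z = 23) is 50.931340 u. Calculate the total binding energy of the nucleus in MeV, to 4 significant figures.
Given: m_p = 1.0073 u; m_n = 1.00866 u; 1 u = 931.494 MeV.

446.2 MeV

Total constituent mass: 23 × 1.0073 + 28 × 1.00866 = 51.41038 u
Mass defect Δm = 51.41038 − 50.931340 = 0.479040 u
Binding energy = Δm·c² = 0.479040 × 931.494 MeV/u = 446.223 MeV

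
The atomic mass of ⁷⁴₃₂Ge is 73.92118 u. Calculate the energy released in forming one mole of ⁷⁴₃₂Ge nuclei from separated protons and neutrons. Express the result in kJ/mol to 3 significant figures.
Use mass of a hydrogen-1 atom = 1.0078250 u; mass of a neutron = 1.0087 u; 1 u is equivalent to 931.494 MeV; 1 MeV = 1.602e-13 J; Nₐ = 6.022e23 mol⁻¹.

With 32 protons and 42 neutrons (A = 74):
Σm = 32·m(¹H) + 42·m_n = 32.2504000 + 42.3654 = 74.6158000 u
Mass defect Δm = 74.6158000 − 73.92118 = 0.6946200 u
Binding energy = Δm·c² = 0.6946200 × 931.494 MeV/u = 647.034 MeV
Per nucleus in joules: 647.034 MeV × 1.602e-13 J/MeV = 1.0365e-10 J
Per mole: 1.0365e-10 J × 6.022e23 mol⁻¹ = 6.2418e+13 J/mol

6.24e+10 kJ/mol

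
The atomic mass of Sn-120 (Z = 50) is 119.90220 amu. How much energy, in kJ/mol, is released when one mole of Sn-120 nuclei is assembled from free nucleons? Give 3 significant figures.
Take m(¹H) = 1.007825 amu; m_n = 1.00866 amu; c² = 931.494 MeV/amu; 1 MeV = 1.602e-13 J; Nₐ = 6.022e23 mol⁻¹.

Σm = 50·m(¹H) + 70·m_n = 50.391250 + 70.60620 = 120.997450 amu
The mass defect is 120.997450 − 119.90220 = 1.095250 amu.
Converting to energy: 1.095250 amu × 931.494 MeV/amu = 1020.22 MeV
Per nucleus in joules: 1020.22 MeV × 1.602e-13 J/MeV = 1.6344e-10 J
Per mole: 1.6344e-10 J × 6.022e23 mol⁻¹ = 9.8424e+13 J/mol

9.84e+10 kJ/mol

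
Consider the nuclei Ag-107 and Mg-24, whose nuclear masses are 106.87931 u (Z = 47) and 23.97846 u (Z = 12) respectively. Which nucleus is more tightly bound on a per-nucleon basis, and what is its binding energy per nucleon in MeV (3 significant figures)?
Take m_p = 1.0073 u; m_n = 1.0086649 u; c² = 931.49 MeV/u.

Ag-107: Σm = 47(1.0073) + 60(1.0086649) = 107.8629940 u; Δm = 0.9836840 u; E_B = 916.29 MeV; E_B/A = 8.563 MeV
Mg-24: Σm = 12(1.0073) + 12(1.0086649) = 24.1915788 u; Δm = 0.2131188 u; E_B = 198.52 MeV; E_B/A = 8.272 MeV
Ag-107 has the higher binding energy per nucleon, so it is the more tightly bound nucleus.

Ag-107; 8.56 MeV/nucleon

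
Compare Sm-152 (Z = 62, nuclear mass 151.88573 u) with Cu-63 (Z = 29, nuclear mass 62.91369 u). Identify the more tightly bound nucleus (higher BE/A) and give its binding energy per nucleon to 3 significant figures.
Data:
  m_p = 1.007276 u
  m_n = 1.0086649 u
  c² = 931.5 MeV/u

Cu-63; 8.75 MeV/nucleon

Sm-152: Σm = 62(1.007276) + 90(1.0086649) = 153.2309530 u; Δm = 1.3452230 u; E_B = 1253.1 MeV; E_B/A = 8.244 MeV
Cu-63: Σm = 29(1.007276) + 34(1.0086649) = 63.5056106 u; Δm = 0.5919206 u; E_B = 551.37 MeV; E_B/A = 8.752 MeV
Cu-63 has the higher binding energy per nucleon, so it is the more tightly bound nucleus.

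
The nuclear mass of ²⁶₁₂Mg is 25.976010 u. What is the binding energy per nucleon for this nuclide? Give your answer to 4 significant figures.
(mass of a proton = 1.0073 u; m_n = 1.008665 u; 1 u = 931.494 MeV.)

8.344 MeV/nucleon

With 12 protons and 14 neutrons (A = 26):
Total constituent mass: 12 × 1.0073 + 14 × 1.008665 = 26.208910 u
Mass defect Δm = 26.208910 − 25.976010 = 0.232900 u
E_B = 0.232900 × 931.494 = 216.945 MeV
Per nucleon: 216.945 / 26 = 8.344 MeV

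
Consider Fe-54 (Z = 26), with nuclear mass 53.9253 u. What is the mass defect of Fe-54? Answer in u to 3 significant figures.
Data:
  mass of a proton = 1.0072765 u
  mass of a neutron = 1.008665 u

Σm = 26·m_p + 28·m_n = 26.1891890 + 28.242620 = 54.4318090 u
Mass defect Δm = 54.4318090 − 53.9253 = 0.5065090 u

0.507 u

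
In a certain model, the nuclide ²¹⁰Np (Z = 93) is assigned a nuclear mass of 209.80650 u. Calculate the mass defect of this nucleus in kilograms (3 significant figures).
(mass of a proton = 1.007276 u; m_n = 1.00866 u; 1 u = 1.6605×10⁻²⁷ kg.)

The nucleus contains 93 protons and 210 − 93 = 117 neutrons.
Total constituent mass: 93 × 1.007276 + 117 × 1.00866 = 211.689888 u
Mass defect Δm = 211.689888 − 209.80650 = 1.883388 u
In SI units: 1.883388 u × 1.6605×10⁻²⁷ kg/u = 3.1274e-27 kg

3.13e-27 kg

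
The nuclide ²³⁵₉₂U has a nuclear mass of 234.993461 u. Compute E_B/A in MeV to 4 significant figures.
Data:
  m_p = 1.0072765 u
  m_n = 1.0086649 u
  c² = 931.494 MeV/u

The nucleus contains 92 protons and 235 − 92 = 143 neutrons.
Σm = 92·m_p + 143·m_n = 92.6694380 + 144.2390807 = 236.9085187 u
Mass defect Δm = 236.9085187 − 234.993461 = 1.9150577 u
Converting to energy: 1.9150577 u × 931.494 MeV/u = 1783.86 MeV
Per nucleon: 1783.86 / 235 = 7.591 MeV

7.591 MeV/nucleon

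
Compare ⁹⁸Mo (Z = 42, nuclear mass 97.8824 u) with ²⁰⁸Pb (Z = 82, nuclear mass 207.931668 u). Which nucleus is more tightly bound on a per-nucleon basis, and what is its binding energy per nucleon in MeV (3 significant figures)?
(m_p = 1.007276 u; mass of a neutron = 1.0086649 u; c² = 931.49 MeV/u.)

⁹⁸Mo; 8.63 MeV/nucleon

⁹⁸Mo: Σm = 42(1.007276) + 56(1.0086649) = 98.7908264 u; Δm = 0.9084264 u; E_B = 846.19 MeV; E_B/A = 8.6346 MeV
²⁰⁸Pb: Σm = 82(1.007276) + 126(1.0086649) = 209.6884094 u; Δm = 1.7567414 u; E_B = 1636.4 MeV; E_B/A = 7.867 MeV
⁹⁸Mo has the higher binding energy per nucleon, so it is the more tightly bound nucleus.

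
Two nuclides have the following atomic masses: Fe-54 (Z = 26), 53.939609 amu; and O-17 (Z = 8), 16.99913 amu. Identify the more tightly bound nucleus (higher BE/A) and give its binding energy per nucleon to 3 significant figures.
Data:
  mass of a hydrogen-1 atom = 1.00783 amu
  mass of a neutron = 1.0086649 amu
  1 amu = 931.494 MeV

Fe-54: Σm = 26(1.00783) + 28(1.0086649) = 54.4461972 amu; Δm = 0.5065882 amu; E_B = 471.88 MeV; E_B/A = 8.739 MeV
O-17: Σm = 8(1.00783) + 9(1.0086649) = 17.1406241 amu; Δm = 0.1414941 amu; E_B = 131.80 MeV; E_B/A = 7.753 MeV
Fe-54 has the higher binding energy per nucleon, so it is the more tightly bound nucleus.

Fe-54; 8.74 MeV/nucleon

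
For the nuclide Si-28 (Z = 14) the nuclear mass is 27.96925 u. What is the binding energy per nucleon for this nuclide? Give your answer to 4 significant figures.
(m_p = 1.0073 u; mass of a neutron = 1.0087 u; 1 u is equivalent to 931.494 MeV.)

Z = 14, so N = A − Z = 28 − 14 = 14.
Σm = 14·m_p + 14·m_n = 14.1022 + 14.1218 = 28.2240 u
The mass defect is 28.2240 − 27.96925 = 0.25475 u.
Converting to energy: 0.25475 u × 931.494 MeV/u = 237.298 MeV
Per nucleon: 237.298 / 28 = 8.475 MeV

8.475 MeV/nucleon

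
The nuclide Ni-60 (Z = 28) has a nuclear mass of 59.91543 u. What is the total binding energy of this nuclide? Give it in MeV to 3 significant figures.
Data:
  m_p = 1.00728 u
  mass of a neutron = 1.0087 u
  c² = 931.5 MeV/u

528 MeV

Z = 28, so N = A − Z = 60 − 28 = 32.
Total constituent mass: 28 × 1.00728 + 32 × 1.0087 = 60.48224 u
The mass defect is 60.48224 − 59.91543 = 0.56681 u.
Binding energy = Δm·c² = 0.56681 × 931.5 MeV/u = 527.984 MeV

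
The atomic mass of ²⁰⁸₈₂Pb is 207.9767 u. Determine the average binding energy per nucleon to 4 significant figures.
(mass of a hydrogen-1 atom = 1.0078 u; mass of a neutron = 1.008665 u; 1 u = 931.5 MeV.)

The nucleus contains 82 protons and 208 − 82 = 126 neutrons.
Mass of separated nucleons = 82(1.0078) + 126(1.008665) = 82.6396 + 127.091790 = 209.731390 u
Mass defect Δm = 209.731390 − 207.9767 = 1.754690 u
Converting to energy: 1.754690 u × 931.5 MeV/u = 1634.49 MeV
Dividing by A = 208 gives 7.858 MeV per nucleon.

7.858 MeV/nucleon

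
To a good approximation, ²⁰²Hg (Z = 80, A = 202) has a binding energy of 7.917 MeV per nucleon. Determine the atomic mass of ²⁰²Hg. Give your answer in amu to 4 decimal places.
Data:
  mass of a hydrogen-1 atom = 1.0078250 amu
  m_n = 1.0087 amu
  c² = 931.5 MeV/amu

201.9706 amu

Total binding energy = 202 × 7.917 = 1599.234 MeV
Mass defect = 1599.234 MeV / (931.5 MeV/amu) = 1.716837 amu
Constituent mass = 80(1.0078250) + 122(1.0087) = 203.6874000 amu
Atomic mass = 203.6874000 − 1.716837 = 201.9705630 amu ≈ 201.9706 amu (to 4 decimal places)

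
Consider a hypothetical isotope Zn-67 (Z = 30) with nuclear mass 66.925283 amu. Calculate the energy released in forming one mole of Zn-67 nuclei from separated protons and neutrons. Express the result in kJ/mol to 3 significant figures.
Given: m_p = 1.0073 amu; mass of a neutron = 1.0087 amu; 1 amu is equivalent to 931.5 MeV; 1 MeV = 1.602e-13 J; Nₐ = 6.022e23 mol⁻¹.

5.53e+10 kJ/mol

The nucleus contains 30 protons and 67 − 30 = 37 neutrons.
Σm = 30·m_p + 37·m_n = 30.2190 + 37.3219 = 67.5409 amu
Mass defect Δm = 67.5409 − 66.925283 = 0.615617 amu
E_B = 0.615617 × 931.5 = 573.447 MeV
Per nucleus in joules: 573.447 MeV × 1.602e-13 J/MeV = 9.1866e-11 J
Per mole: 9.1866e-11 J × 6.022e23 mol⁻¹ = 5.5322e+13 J/mol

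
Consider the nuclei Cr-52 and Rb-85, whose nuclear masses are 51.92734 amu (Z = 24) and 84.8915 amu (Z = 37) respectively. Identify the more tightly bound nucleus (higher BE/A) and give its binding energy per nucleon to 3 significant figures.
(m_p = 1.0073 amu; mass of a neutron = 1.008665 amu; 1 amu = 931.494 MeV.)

Cr-52: Σm = 24(1.0073) + 28(1.008665) = 52.417820 amu; Δm = 0.490480 amu; E_B = 456.88 MeV; E_B/A = 8.786 MeV
Rb-85: Σm = 37(1.0073) + 48(1.008665) = 85.686020 amu; Δm = 0.794520 amu; E_B = 740.09 MeV; E_B/A = 8.707 MeV
Cr-52 has the higher binding energy per nucleon, so it is the more tightly bound nucleus.

Cr-52; 8.79 MeV/nucleon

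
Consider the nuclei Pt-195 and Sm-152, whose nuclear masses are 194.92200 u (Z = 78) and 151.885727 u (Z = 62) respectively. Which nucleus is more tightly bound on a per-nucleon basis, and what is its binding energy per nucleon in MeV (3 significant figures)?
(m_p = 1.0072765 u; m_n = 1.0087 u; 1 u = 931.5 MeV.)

Pt-195: Σm = 78(1.0072765) + 117(1.0087) = 196.5854670 u; Δm = 1.6634670 u; E_B = 1549.5 MeV; E_B/A = 7.946 MeV
Sm-152: Σm = 62(1.0072765) + 90(1.0087) = 153.2341430 u; Δm = 1.3484160 u; E_B = 1256.0 MeV; E_B/A = 8.263 MeV
Sm-152 has the higher binding energy per nucleon, so it is the more tightly bound nucleus.

Sm-152; 8.26 MeV/nucleon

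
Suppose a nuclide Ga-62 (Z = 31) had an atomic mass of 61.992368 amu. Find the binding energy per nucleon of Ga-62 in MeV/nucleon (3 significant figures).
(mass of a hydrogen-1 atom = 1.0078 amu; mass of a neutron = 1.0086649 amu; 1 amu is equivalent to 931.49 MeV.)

The nucleus contains 31 protons and 62 − 31 = 31 neutrons.
Mass of separated nucleons = 31(1.0078) + 31(1.0086649) = 31.2418 + 31.2686119 = 62.5104119 amu
The mass defect is 62.5104119 − 61.992368 = 0.5180439 amu.
Converting to energy: 0.5180439 amu × 931.49 MeV/amu = 482.553 MeV
Dividing by A = 62 gives 7.783 MeV per nucleon.

7.78 MeV/nucleon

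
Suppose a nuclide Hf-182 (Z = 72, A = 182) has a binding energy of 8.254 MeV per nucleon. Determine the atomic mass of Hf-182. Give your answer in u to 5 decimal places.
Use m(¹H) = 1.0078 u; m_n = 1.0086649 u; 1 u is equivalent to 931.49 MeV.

181.90202 u

Total binding energy = 182 × 8.254 = 1502.228 MeV
Mass defect = 1502.228 MeV / (931.49 MeV/u) = 1.6127151 u
Constituent mass = 72(1.0078) + 110(1.0086649) = 183.5147390 u
Atomic mass = 183.5147390 − 1.6127151 = 181.9020239 u ≈ 181.90202 u (to 5 decimal places)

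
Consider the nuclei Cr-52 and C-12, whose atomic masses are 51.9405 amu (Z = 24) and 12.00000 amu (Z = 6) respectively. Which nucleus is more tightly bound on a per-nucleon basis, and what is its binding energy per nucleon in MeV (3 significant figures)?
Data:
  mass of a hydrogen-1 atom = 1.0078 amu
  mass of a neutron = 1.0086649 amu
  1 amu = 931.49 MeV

Cr-52; 8.77 MeV/nucleon

Cr-52: Σm = 24(1.0078) + 28(1.0086649) = 52.4298172 amu; Δm = 0.4893172 amu; E_B = 455.79 MeV; E_B/A = 8.765 MeV
C-12: Σm = 6(1.0078) + 6(1.0086649) = 12.0987894 amu; Δm = 0.0987894 amu; E_B = 92.021 MeV; E_B/A = 7.668 MeV
Cr-52 has the higher binding energy per nucleon, so it is the more tightly bound nucleus.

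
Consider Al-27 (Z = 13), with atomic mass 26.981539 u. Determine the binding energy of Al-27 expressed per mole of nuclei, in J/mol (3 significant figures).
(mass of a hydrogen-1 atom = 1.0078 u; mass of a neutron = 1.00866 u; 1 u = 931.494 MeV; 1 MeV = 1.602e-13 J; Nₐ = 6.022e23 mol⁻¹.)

Z = 13, so N = A − Z = 27 − 13 = 14.
Mass of separated nucleons = 13(1.0078) + 14(1.00866) = 13.1014 + 14.12124 = 27.22264 u
Δm = 27.22264 − 26.981539 = 0.241101 u
Converting to energy: 0.241101 u × 931.494 MeV/u = 224.584 MeV
Per nucleus in joules: 224.584 MeV × 1.602e-13 J/MeV = 3.5978e-11 J
Per mole: 3.5978e-11 J × 6.022e23 mol⁻¹ = 2.1666e+13 J/mol

2.17e+13 J/mol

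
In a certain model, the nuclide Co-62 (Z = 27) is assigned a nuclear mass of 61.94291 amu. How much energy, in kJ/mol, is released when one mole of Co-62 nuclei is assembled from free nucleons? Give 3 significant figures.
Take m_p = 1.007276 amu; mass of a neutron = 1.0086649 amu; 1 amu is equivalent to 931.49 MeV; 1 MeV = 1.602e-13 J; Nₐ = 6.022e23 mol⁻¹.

Z = 27, so N = A − Z = 62 − 27 = 35.
Mass of separated nucleons = 27(1.007276) + 35(1.0086649) = 27.196452 + 35.3032715 = 62.4997235 amu
The mass defect is 62.4997235 − 61.94291 = 0.5568135 amu.
Binding energy = Δm·c² = 0.5568135 × 931.49 MeV/amu = 518.666 MeV
Per nucleus in joules: 518.666 MeV × 1.602e-13 J/MeV = 8.3090e-11 J
Per mole: 8.3090e-11 J × 6.022e23 mol⁻¹ = 5.0037e+13 J/mol

5.00e+10 kJ/mol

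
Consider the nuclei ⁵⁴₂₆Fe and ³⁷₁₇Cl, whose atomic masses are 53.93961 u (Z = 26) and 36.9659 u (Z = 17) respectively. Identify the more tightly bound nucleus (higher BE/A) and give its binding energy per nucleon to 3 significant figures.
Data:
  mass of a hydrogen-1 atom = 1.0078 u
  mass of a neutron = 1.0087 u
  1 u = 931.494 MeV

⁵⁴₂₆Fe; 8.74 MeV/nucleon

⁵⁴₂₆Fe: Σm = 26(1.0078) + 28(1.0087) = 54.4464 u; Δm = 0.50679 u; E_B = 472.07 MeV; E_B/A = 8.742 MeV
³⁷₁₇Cl: Σm = 17(1.0078) + 20(1.0087) = 37.3066 u; Δm = 0.3407 u; E_B = 317.36 MeV; E_B/A = 8.577 MeV
⁵⁴₂₆Fe has the higher binding energy per nucleon, so it is the more tightly bound nucleus.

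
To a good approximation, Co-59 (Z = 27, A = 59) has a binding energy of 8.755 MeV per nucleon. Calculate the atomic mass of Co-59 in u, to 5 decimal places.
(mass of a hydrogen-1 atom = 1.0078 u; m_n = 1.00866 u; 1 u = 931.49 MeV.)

Total binding energy = 59 × 8.755 = 516.545 MeV
Mass defect = 516.545 MeV / (931.49 MeV/u) = 0.5545363 u
Constituent mass = 27(1.0078) + 32(1.00866) = 59.48772 u
Atomic mass = 59.48772 − 0.5545363 = 58.9331837 u ≈ 58.93318 u (to 5 decimal places)

58.93318 u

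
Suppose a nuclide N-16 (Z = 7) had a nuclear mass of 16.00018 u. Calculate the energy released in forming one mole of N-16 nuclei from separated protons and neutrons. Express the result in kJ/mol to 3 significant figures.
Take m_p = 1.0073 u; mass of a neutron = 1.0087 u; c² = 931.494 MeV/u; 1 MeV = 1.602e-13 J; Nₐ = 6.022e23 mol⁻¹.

Total constituent mass: 7 × 1.0073 + 9 × 1.0087 = 16.1294 u
The mass defect is 16.1294 − 16.00018 = 0.12922 u.
E_B = 0.12922 × 931.494 = 120.368 MeV
Per nucleus in joules: 120.368 MeV × 1.602e-13 J/MeV = 1.9283e-11 J
Per mole: 1.9283e-11 J × 6.022e23 mol⁻¹ = 1.1612e+13 J/mol

1.16e+10 kJ/mol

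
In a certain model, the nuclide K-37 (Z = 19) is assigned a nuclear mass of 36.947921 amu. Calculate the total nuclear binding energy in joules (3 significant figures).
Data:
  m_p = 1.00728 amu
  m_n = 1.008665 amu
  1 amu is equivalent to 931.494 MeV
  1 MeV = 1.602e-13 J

With 19 protons and 18 neutrons (A = 37):
Mass of separated nucleons = 19(1.00728) + 18(1.008665) = 19.13832 + 18.155970 = 37.294290 amu
Mass defect Δm = 37.294290 − 36.947921 = 0.346369 amu
Binding energy = Δm·c² = 0.346369 × 931.494 MeV/amu = 322.641 MeV
In joules: 322.641 MeV × 1.602e-13 J/MeV = 5.1687e-11 J

5.17e-11 J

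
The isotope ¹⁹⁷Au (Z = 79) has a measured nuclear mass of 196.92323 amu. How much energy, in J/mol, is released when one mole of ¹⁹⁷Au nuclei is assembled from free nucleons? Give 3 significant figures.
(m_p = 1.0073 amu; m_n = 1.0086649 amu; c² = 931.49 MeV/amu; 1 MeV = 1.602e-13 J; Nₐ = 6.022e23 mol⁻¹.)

1.51e+14 J/mol

Mass of separated nucleons = 79(1.0073) + 118(1.0086649) = 79.5767 + 119.0224582 = 198.5991582 amu
The mass defect is 198.5991582 − 196.92323 = 1.6759282 amu.
Converting to energy: 1.6759282 amu × 931.49 MeV/amu = 1561.11 MeV
Per nucleus in joules: 1561.11 MeV × 1.602e-13 J/MeV = 2.5009e-10 J
Per mole: 2.5009e-10 J × 6.022e23 mol⁻¹ = 1.5060e+14 J/mol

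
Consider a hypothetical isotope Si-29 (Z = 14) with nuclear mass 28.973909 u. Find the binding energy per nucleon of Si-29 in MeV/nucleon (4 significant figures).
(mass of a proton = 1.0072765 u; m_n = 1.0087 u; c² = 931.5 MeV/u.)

8.302 MeV/nucleon

The nucleus contains 14 protons and 29 − 14 = 15 neutrons.
Mass of separated nucleons = 14(1.0072765) + 15(1.0087) = 14.1018710 + 15.1305 = 29.2323710 u
Δm = 29.2323710 − 28.973909 = 0.2584620 u
Converting to energy: 0.2584620 u × 931.5 MeV/u = 240.757 MeV
Dividing by A = 29 gives 8.302 MeV per nucleon.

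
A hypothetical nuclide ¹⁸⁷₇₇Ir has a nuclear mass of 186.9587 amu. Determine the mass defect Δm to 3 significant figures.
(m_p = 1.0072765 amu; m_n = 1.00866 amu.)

Mass of separated nucleons = 77(1.0072765) + 110(1.00866) = 77.5602905 + 110.95260 = 188.5128905 amu
Δm = 188.5128905 − 186.9587 = 1.5541905 amu

1.55 amu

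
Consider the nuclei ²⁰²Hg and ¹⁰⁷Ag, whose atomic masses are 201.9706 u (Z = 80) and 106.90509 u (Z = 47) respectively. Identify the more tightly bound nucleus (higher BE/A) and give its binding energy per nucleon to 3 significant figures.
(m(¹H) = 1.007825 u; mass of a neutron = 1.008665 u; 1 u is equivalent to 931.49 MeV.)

²⁰²Hg: Σm = 80(1.007825) + 122(1.008665) = 203.683130 u; Δm = 1.712530 u; E_B = 1595.2 MeV; E_B/A = 7.897 MeV
¹⁰⁷Ag: Σm = 47(1.007825) + 60(1.008665) = 107.887675 u; Δm = 0.982585 u; E_B = 915.27 MeV; E_B/A = 8.554 MeV
¹⁰⁷Ag has the higher binding energy per nucleon, so it is the more tightly bound nucleus.

¹⁰⁷Ag; 8.55 MeV/nucleon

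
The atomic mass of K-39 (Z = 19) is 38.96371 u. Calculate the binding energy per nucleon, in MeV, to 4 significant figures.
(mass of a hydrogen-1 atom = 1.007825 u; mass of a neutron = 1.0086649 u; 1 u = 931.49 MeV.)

8.557 MeV/nucleon

Mass of separated nucleons = 19(1.007825) + 20(1.0086649) = 19.148675 + 20.1732980 = 39.3219730 u
Δm = 39.3219730 − 38.96371 = 0.3582630 u
Converting to energy: 0.3582630 u × 931.49 MeV/u = 333.718 MeV
BE/A = 333.718 MeV / 39 = 8.557 MeV/nucleon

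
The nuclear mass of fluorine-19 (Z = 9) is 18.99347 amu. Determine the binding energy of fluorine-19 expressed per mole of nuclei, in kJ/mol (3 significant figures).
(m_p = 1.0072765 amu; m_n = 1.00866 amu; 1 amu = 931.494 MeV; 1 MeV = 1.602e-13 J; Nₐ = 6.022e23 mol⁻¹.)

Mass of separated nucleons = 9(1.0072765) + 10(1.00866) = 9.0654885 + 10.08660 = 19.1520885 amu
The mass defect is 19.1520885 − 18.99347 = 0.1586185 amu.
Converting to energy: 0.1586185 amu × 931.494 MeV/amu = 147.752 MeV
Per nucleus in joules: 147.752 MeV × 1.602e-13 J/MeV = 2.3670e-11 J
Per mole: 2.3670e-11 J × 6.022e23 mol⁻¹ = 1.4254e+13 J/mol

1.43e+10 kJ/mol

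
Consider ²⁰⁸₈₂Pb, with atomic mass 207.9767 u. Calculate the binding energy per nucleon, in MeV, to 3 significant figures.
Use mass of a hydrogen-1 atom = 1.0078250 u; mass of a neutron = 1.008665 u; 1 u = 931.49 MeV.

7.87 MeV/nucleon

With 82 protons and 126 neutrons (A = 208):
Σm = 82·m(¹H) + 126·m_n = 82.6416500 + 127.091790 = 209.7334400 u
Mass defect Δm = 209.7334400 − 207.9767 = 1.7567400 u
Converting to energy: 1.7567400 u × 931.49 MeV/u = 1636.39 MeV
Per nucleon: 1636.39 / 208 = 7.867 MeV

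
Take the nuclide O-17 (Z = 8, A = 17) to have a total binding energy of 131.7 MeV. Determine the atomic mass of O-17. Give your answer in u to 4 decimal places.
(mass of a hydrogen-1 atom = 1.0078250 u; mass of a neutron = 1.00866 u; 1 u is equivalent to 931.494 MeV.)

Mass defect = 131.7 MeV / (931.494 MeV/u) = 0.141386 u
Constituent mass = 8(1.0078250) + 9(1.00866) = 17.1405400 u
Atomic mass = 17.1405400 − 0.141386 = 16.9991540 u ≈ 16.9992 u (to 4 decimal places)

16.9992 u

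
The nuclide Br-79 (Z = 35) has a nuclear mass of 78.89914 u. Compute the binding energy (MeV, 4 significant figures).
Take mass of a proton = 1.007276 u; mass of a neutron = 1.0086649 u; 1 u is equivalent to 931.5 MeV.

686.3 MeV

With 35 protons and 44 neutrons (A = 79):
Σm = 35·m_p + 44·m_n = 35.254660 + 44.3812556 = 79.6359156 u
The mass defect is 79.6359156 − 78.89914 = 0.7367756 u.
Converting to energy: 0.7367756 u × 931.5 MeV/u = 686.306 MeV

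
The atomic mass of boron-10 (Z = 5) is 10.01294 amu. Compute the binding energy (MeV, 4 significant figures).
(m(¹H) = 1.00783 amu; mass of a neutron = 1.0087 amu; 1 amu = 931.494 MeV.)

64.93 MeV

With 5 protons and 5 neutrons (A = 10):
Total constituent mass: 5 × 1.00783 + 5 × 1.0087 = 10.08265 amu
Mass defect Δm = 10.08265 − 10.01294 = 0.06971 amu
Binding energy = Δm·c² = 0.06971 × 931.494 MeV/amu = 64.9344 MeV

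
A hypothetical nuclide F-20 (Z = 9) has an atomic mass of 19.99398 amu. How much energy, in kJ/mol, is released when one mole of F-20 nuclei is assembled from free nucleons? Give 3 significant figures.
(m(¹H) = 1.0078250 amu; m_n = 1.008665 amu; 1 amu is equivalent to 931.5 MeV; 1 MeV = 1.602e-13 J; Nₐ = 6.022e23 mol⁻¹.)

1.54e+10 kJ/mol

Σm = 9·m(¹H) + 11·m_n = 9.0704250 + 11.095315 = 20.1657400 amu
Δm = 20.1657400 − 19.99398 = 0.1717600 amu
Converting to energy: 0.1717600 amu × 931.5 MeV/amu = 159.994 MeV
Per nucleus in joules: 159.994 MeV × 1.602e-13 J/MeV = 2.5631e-11 J
Per mole: 2.5631e-11 J × 6.022e23 mol⁻¹ = 1.5435e+13 J/mol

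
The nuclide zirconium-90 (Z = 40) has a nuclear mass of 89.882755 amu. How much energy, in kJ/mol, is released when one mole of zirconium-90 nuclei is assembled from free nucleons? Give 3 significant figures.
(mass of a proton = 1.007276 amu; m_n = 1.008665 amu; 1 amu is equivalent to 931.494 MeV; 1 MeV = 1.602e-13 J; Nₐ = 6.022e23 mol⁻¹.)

7.56e+10 kJ/mol

The nucleus contains 40 protons and 90 − 40 = 50 neutrons.
Total constituent mass: 40 × 1.007276 + 50 × 1.008665 = 90.724290 amu
Δm = 90.724290 − 89.882755 = 0.841535 amu
E_B = 0.841535 × 931.494 = 783.885 MeV
Per nucleus in joules: 783.885 MeV × 1.602e-13 J/MeV = 1.2558e-10 J
Per mole: 1.2558e-10 J × 6.022e23 mol⁻¹ = 7.5624e+13 J/mol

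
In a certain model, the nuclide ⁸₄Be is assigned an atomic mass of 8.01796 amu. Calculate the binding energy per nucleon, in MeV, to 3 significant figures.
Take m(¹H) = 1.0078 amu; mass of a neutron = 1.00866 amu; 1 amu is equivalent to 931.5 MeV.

5.58 MeV/nucleon

Z = 4, so N = A − Z = 8 − 4 = 4.
Total constituent mass: 4 × 1.0078 + 4 × 1.00866 = 8.06584 amu
Mass defect Δm = 8.06584 − 8.01796 = 0.04788 amu
Converting to energy: 0.04788 amu × 931.5 MeV/amu = 44.6002 MeV
BE/A = 44.6002 MeV / 8 = 5.575 MeV/nucleon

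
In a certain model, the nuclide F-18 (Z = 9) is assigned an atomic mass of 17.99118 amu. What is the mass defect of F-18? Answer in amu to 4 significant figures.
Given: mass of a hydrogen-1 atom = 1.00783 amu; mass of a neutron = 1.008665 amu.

With 9 protons and 9 neutrons (A = 18):
Total constituent mass: 9 × 1.00783 + 9 × 1.008665 = 18.148455 amu
The mass defect is 18.148455 − 17.99118 = 0.157275 amu.

0.1573 amu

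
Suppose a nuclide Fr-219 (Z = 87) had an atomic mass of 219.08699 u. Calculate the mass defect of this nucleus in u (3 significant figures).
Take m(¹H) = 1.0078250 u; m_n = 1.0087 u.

1.74 u

Total constituent mass: 87 × 1.0078250 + 132 × 1.0087 = 220.8291750 u
Δm = 220.8291750 − 219.08699 = 1.7421850 u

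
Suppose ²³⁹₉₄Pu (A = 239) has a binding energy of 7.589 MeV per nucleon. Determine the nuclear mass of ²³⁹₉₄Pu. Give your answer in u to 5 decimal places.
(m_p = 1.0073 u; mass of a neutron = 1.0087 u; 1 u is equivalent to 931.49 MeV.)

Total binding energy = 239 × 7.589 = 1813.771 MeV
Mass defect = 1813.771 MeV / (931.49 MeV/u) = 1.9471717 u
Constituent mass = 94(1.0073) + 145(1.0087) = 240.9477 u
Nuclear mass = 240.9477 − 1.9471717 = 239.0005283 u ≈ 239.00053 u (to 5 decimal places)

239.00053 u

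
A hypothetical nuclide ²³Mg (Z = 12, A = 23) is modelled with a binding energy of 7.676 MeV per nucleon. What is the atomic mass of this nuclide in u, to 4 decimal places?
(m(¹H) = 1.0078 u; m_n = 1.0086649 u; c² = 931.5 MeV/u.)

22.9994 u

Total binding energy = 23 × 7.676 = 176.548 MeV
Mass defect = 176.548 MeV / (931.5 MeV/u) = 0.189531 u
Constituent mass = 12(1.0078) + 11(1.0086649) = 23.1889139 u
Atomic mass = 23.1889139 − 0.189531 = 22.9993829 u ≈ 22.9994 u (to 4 decimal places)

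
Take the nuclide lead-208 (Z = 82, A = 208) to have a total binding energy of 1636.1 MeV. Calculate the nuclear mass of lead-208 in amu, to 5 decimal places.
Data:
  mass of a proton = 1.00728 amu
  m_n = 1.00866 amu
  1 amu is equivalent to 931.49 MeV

Mass defect = 1636.1 MeV / (931.49 MeV/amu) = 1.7564332 amu
Constituent mass = 82(1.00728) + 126(1.00866) = 209.68812 amu
Nuclear mass = 209.68812 − 1.7564332 = 207.9316868 amu ≈ 207.93169 amu (to 5 decimal places)

207.93169 amu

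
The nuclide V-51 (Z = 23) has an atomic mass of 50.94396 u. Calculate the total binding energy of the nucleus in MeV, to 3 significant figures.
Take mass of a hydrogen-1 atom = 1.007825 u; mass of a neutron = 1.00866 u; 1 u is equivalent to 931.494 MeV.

The nucleus contains 23 protons and 51 − 23 = 28 neutrons.
Σm = 23·m(¹H) + 28·m_n = 23.179975 + 28.24248 = 51.422455 u
Mass defect Δm = 51.422455 − 50.94396 = 0.478495 u
Binding energy = Δm·c² = 0.478495 × 931.494 MeV/u = 445.715 MeV

446 MeV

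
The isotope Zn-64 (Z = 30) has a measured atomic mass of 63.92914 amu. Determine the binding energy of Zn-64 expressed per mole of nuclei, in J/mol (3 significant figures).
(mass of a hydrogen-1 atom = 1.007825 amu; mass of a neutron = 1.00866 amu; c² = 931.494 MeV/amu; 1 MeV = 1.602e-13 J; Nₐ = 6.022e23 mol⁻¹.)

5.39e+13 J/mol

Σm = 30·m(¹H) + 34·m_n = 30.234750 + 34.29444 = 64.529190 amu
Mass defect Δm = 64.529190 − 63.92914 = 0.600050 amu
Binding energy = Δm·c² = 0.600050 × 931.494 MeV/amu = 558.943 MeV
Per nucleus in joules: 558.943 MeV × 1.602e-13 J/MeV = 8.9543e-11 J
Per mole: 8.9543e-11 J × 6.022e23 mol⁻¹ = 5.3923e+13 J/mol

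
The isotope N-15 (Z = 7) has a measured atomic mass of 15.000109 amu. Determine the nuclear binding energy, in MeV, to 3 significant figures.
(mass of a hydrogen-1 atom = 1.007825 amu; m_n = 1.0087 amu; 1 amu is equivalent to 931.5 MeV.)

116 MeV

Mass of separated nucleons = 7(1.007825) + 8(1.0087) = 7.054775 + 8.0696 = 15.124375 amu
Mass defect Δm = 15.124375 − 15.000109 = 0.124266 amu
E_B = 0.124266 × 931.5 = 115.754 MeV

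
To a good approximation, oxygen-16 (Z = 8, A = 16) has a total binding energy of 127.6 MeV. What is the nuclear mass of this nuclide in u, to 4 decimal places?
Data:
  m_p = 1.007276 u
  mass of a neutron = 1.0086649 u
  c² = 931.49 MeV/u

15.9905 u

Mass defect = 127.6 MeV / (931.49 MeV/u) = 0.136985 u
Constituent mass = 8(1.007276) + 8(1.0086649) = 16.1275272 u
Nuclear mass = 16.1275272 − 0.136985 = 15.9905422 u ≈ 15.9905 u (to 4 decimal places)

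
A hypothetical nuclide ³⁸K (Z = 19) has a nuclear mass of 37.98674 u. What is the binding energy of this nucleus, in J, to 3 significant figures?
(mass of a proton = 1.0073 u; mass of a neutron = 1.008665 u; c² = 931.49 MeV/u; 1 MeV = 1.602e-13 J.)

Z = 19, so N = A − Z = 38 − 19 = 19.
Mass of separated nucleons = 19(1.0073) + 19(1.008665) = 19.1387 + 19.164635 = 38.303335 u
Δm = 38.303335 − 37.98674 = 0.316595 u
E_B = 0.316595 × 931.49 = 294.905 MeV
In joules: 294.905 MeV × 1.602e-13 J/MeV = 4.7244e-11 J

4.72e-11 J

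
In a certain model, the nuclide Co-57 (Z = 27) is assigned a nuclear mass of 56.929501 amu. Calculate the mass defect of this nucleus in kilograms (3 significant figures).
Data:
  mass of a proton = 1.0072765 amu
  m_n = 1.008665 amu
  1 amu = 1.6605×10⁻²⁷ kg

Σm = 27·m_p + 30·m_n = 27.1964655 + 30.259950 = 57.4564155 amu
Δm = 57.4564155 − 56.929501 = 0.5269145 amu
In SI units: 0.5269145 amu × 1.6605×10⁻²⁷ kg/amu = 8.7494e-28 kg

8.75e-28 kg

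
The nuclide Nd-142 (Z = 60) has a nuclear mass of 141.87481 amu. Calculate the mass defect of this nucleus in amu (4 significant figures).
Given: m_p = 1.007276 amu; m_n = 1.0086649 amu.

With 60 protons and 82 neutrons (A = 142):
Mass of separated nucleons = 60(1.007276) + 82(1.0086649) = 60.436560 + 82.7105218 = 143.1470818 amu
Δm = 143.1470818 − 141.87481 = 1.2722718 amu

1.272 amu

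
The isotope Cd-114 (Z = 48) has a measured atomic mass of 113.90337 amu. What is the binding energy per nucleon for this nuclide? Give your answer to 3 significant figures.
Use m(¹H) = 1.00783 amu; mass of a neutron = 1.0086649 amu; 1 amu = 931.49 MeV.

Σm = 48·m(¹H) + 66·m_n = 48.37584 + 66.5718834 = 114.9477234 amu
Δm = 114.9477234 − 113.90337 = 1.0443534 amu
Binding energy = Δm·c² = 1.0443534 × 931.49 MeV/amu = 972.805 MeV
Dividing by A = 114 gives 8.533 MeV per nucleon.

8.53 MeV/nucleon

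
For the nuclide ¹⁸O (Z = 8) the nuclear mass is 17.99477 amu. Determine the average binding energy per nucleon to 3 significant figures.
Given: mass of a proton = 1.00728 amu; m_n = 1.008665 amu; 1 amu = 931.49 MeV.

Z = 8, so N = A − Z = 18 − 8 = 10.
Mass of separated nucleons = 8(1.00728) + 10(1.008665) = 8.05824 + 10.086650 = 18.144890 amu
Δm = 18.144890 − 17.99477 = 0.150120 amu
Converting to energy: 0.150120 amu × 931.49 MeV/amu = 139.835 MeV
BE/A = 139.835 MeV / 18 = 7.769 MeV/nucleon

7.77 MeV/nucleon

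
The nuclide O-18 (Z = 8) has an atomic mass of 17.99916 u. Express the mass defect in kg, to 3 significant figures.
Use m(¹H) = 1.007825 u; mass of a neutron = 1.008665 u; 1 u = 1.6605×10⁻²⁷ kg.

2.49e-28 kg

Total constituent mass: 8 × 1.007825 + 10 × 1.008665 = 18.149250 u
Δm = 18.149250 − 17.99916 = 0.150090 u
In SI units: 0.150090 u × 1.6605×10⁻²⁷ kg/u = 2.4922e-28 kg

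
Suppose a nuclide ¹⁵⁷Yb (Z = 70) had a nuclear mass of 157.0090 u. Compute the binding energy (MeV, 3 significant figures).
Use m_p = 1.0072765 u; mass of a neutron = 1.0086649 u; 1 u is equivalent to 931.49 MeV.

1170 MeV

The nucleus contains 70 protons and 157 − 70 = 87 neutrons.
Mass of separated nucleons = 70(1.0072765) + 87(1.0086649) = 70.5093550 + 87.7538463 = 158.2632013 u
The mass defect is 158.2632013 − 157.0090 = 1.2542013 u.
Converting to energy: 1.2542013 u × 931.49 MeV/u = 1168.28 MeV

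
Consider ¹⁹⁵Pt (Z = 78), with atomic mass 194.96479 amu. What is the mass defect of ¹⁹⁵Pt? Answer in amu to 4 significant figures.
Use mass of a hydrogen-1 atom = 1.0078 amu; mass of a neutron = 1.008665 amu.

Σm = 78·m(¹H) + 117·m_n = 78.6084 + 118.013805 = 196.622205 amu
The mass defect is 196.622205 − 194.96479 = 1.657415 amu.

1.657 amu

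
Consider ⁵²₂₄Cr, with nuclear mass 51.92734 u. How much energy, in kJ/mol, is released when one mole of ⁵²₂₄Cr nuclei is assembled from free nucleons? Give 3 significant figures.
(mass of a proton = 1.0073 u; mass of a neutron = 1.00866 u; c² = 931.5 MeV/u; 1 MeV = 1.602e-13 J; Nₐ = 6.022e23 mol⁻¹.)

4.41e+10 kJ/mol

With 24 protons and 28 neutrons (A = 52):
Total constituent mass: 24 × 1.0073 + 28 × 1.00866 = 52.41768 u
Δm = 52.41768 − 51.92734 = 0.49034 u
Binding energy = Δm·c² = 0.49034 × 931.5 MeV/u = 456.752 MeV
Per nucleus in joules: 456.752 MeV × 1.602e-13 J/MeV = 7.3172e-11 J
Per mole: 7.3172e-11 J × 6.022e23 mol⁻¹ = 4.4064e+13 J/mol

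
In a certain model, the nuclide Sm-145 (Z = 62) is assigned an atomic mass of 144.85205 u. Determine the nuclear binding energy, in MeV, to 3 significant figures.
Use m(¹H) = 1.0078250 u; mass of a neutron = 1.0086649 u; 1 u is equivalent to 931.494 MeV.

Total constituent mass: 62 × 1.0078250 + 83 × 1.0086649 = 146.2043367 u
Mass defect Δm = 146.2043367 − 144.85205 = 1.3522867 u
Binding energy = Δm·c² = 1.3522867 × 931.494 MeV/u = 1259.65 MeV

1260 MeV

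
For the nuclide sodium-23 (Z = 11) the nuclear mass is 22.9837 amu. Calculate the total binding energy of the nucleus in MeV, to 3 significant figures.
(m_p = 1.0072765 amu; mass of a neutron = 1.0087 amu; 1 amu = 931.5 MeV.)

Mass of separated nucleons = 11(1.0072765) + 12(1.0087) = 11.0800415 + 12.1044 = 23.1844415 amu
The mass defect is 23.1844415 − 22.9837 = 0.2007415 amu.
E_B = 0.2007415 × 931.5 = 186.991 MeV

187 MeV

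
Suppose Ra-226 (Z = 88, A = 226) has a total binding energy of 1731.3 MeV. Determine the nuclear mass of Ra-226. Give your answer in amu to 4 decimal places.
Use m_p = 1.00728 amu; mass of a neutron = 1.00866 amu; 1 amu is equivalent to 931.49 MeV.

225.9771 amu

Mass defect = 1731.3 MeV / (931.49 MeV/amu) = 1.858635 amu
Constituent mass = 88(1.00728) + 138(1.00866) = 227.83572 amu
Nuclear mass = 227.83572 − 1.858635 = 225.977085 amu ≈ 225.9771 amu (to 4 decimal places)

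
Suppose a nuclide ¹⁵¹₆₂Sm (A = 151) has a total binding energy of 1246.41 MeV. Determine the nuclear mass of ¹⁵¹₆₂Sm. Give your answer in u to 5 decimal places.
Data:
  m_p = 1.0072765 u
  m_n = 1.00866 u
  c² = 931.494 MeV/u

150.88381 u

Mass defect = 1246.41 MeV / (931.494 MeV/u) = 1.3380763 u
Constituent mass = 62(1.0072765) + 89(1.00866) = 152.2218830 u
Nuclear mass = 152.2218830 − 1.3380763 = 150.8838067 u ≈ 150.88381 u (to 5 decimal places)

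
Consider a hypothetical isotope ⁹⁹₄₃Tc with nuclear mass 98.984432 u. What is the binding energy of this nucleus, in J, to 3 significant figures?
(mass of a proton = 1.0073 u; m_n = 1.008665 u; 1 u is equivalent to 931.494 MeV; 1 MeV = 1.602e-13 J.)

1.22e-10 J

Z = 43, so N = A − Z = 99 − 43 = 56.
Total constituent mass: 43 × 1.0073 + 56 × 1.008665 = 99.799140 u
Mass defect Δm = 99.799140 − 98.984432 = 0.814708 u
Binding energy = Δm·c² = 0.814708 × 931.494 MeV/u = 758.896 MeV
In joules: 758.896 MeV × 1.602e-13 J/MeV = 1.2158e-10 J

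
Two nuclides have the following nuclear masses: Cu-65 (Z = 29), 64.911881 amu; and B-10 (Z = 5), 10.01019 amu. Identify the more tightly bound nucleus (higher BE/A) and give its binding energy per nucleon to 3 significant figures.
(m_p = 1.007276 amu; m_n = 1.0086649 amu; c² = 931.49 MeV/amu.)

Cu-65; 8.76 MeV/nucleon

Cu-65: Σm = 29(1.007276) + 36(1.0086649) = 65.5229404 amu; Δm = 0.6110594 amu; E_B = 569.20 MeV; E_B/A = 8.757 MeV
B-10: Σm = 5(1.007276) + 5(1.0086649) = 10.0797045 amu; Δm = 0.0695145 amu; E_B = 64.752 MeV; E_B/A = 6.475 MeV
Cu-65 has the higher binding energy per nucleon, so it is the more tightly bound nucleus.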